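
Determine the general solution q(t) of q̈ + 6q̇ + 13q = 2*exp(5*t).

q = exp(5*t)/34 + C1*cos(2*t)*exp(-3*t) + C2*exp(-3*t)*sin(2*t)

Characteristic equation r² + 6r + 13 = 0 has discriminant (6)² - 4·(13) = -16 < 0, so r = -3 ± 2i.
Hence q_h = C1*cos(2*t)*exp(-3*t) + C2*exp(-3*t)*sin(2*t).
Try q_p = A*exp(5*t). Substituting into the equation and dividing by exp(5*t) gives A = 1/34, so q_p = exp(5*t)/34.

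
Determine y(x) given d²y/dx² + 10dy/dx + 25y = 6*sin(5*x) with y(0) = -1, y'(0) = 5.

y = -22*exp(-5*x)/25 - 3*cos(5*x)/25 + 3*x*exp(-5*x)/5

Characteristic equation r² + 10r + 25 = 0 has discriminant (10)² - 4·(25) = 0, so r = -5 is a repeated root.
Hence y_h = (C1 + C2*x)*exp(-5*x).
Try y_p = A*cos(5*x) + B*sin(5*x). Substituting and equating the coefficients of cos(5x) and sin(5x) gives A = -3/25, B = 0, so y_p = -3*cos(5*x)/25.
General solution: y = -3*cos(5*x)/25 + C1*exp(-5*x) + C2*x*exp(-5*x).
Apply the initial conditions: y(0) = -3/25 + C1 = -1 and y'(0) = C2 - 5*C1 = 5. Solving gives C1 = -22/25, C2 = 3/5.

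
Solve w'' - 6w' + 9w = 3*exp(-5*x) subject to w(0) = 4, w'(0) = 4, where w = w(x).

w = 3*exp(-5*x)/64 + 253*exp(3*x)/64 - 61*x*exp(3*x)/8

Characteristic equation r² - 6r + 9 = 0 has discriminant (-6)² - 4·(9) = 0, so r = 3 is a repeated root.
Hence w_h = (C1 + C2*x)*exp(3*x).
Try w_p = A*exp(-5*x). Substituting into the equation and dividing by exp(-5*x) gives A = 3/64, so w_p = 3*exp(-5*x)/64.
General solution: w = 3*exp(-5*x)/64 + C1*exp(3*x) + C2*x*exp(3*x).
Apply the initial conditions: w(0) = 3/64 + C1 = 4 and w'(0) = -15/64 + C2 + 3*C1 = 4. Solving gives C1 = 253/64, C2 = -61/8.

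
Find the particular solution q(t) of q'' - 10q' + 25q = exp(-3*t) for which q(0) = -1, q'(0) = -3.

Characteristic equation r² - 10r + 25 = 0 has discriminant (-10)² - 4·(25) = 0, so r = 5 is a repeated root.
Hence q_h = (C1 + C2*t)*exp(5*t).
Try q_p = A*exp(-3*t). Substituting into the equation and dividing by exp(-3*t) gives A = 1/64, so q_p = exp(-3*t)/64.
General solution: q = exp(-3*t)/64 + C1*exp(5*t) + C2*t*exp(5*t).
Apply the initial conditions: q(0) = 1/64 + C1 = -1 and q'(0) = -3/64 + C2 + 5*C1 = -3. Solving gives C1 = -65/64, C2 = 17/8.

q = -65*exp(5*t)/64 + exp(-3*t)/64 + 17*t*exp(5*t)/8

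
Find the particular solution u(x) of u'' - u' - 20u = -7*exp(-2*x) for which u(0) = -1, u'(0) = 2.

Characteristic equation r² - r - 20 = 0 factors as (r - 5)(r + 4) = 0, so r = 5, -4.
Hence u_h = C1*exp(5*x) + C2*exp(-4*x).
Try u_p = A*exp(-2*x). Substituting into the equation and dividing by exp(-2*x) gives A = 1/2, so u_p = exp(-2*x)/2.
General solution: u = exp(-2*x)/2 + C1*exp(5*x) + C2*exp(-4*x).
Apply the initial conditions: u(0) = 1/2 + C1 + C2 = -1 and u'(0) = -1 - 4*C2 + 5*C1 = 2. Solving gives C1 = -1/3, C2 = -7/6.

u = exp(-2*x)/2 - 7*exp(-4*x)/6 - exp(5*x)/3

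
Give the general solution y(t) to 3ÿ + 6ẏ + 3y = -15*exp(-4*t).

Divide through by 3: y'' + 2y' + y = -5*exp(-4*t).
Characteristic equation r² + 2r + 1 = 0 has discriminant (2)² - 4·(1) = 0, so r = -1 is a repeated root.
Hence y_h = (C1 + C2*t)*exp(-t).
Try y_p = A*exp(-4*t). Substituting into the equation and dividing by exp(-4*t) gives A = -5/9, so y_p = -5*exp(-4*t)/9.

y = -5*exp(-4*t)/9 + C1*exp(-t) + C2*t*exp(-t)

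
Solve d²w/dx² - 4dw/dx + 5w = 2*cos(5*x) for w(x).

Characteristic equation r² - 4r + 5 = 0 has discriminant (-4)² - 4·(5) = -4 < 0, so r = 2 ± i.
Hence w_h = C1*cos(x)*exp(2*x) + C2*exp(2*x)*sin(x).
Try w_p = A*cos(5*x) + B*sin(5*x). Substituting and equating the coefficients of cos(5x) and sin(5x) gives A = -1/20, B = -1/20, so w_p = -cos(5*x)/20 - sin(5*x)/20.

w = -cos(5*x)/20 - sin(5*x)/20 + C1*cos(x)*exp(2*x) + C2*exp(2*x)*sin(x)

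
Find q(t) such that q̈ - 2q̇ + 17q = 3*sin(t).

Characteristic equation r² - 2r + 17 = 0 has discriminant (-2)² - 4·(17) = -64 < 0, so r = 1 ± 4i.
Hence q_h = C1*cos(4*t)*exp(t) + C2*exp(t)*sin(4*t).
Try q_p = A*cos(t) + B*sin(t). Substituting and equating the coefficients of cos(t) and sin(t) gives A = 3/130, B = 12/65, so q_p = 3*cos(t)/130 + 12*sin(t)/65.

q = 3*cos(t)/130 + 12*sin(t)/65 + C1*cos(4*t)*exp(t) + C2*exp(t)*sin(4*t)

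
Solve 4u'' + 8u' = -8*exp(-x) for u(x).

Divide through by 4: u'' + 2u' = -2*exp(-x).
Characteristic equation r² + 2r = 0 factors as (r + 2)r = 0, so r = -2, 0.
Hence u_h = C1*exp(-2*x) + C2.
Try u_p = A*exp(-x). Substituting into the equation and dividing by exp(-x) gives A = 2, so u_p = 2*exp(-x).

u = C2 + 2*exp(-x) + C1*exp(-2*x)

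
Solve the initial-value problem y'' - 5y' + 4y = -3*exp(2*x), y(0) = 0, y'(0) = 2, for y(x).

y = -5*exp(x)/3 + exp(4*x)/6 + 3*exp(2*x)/2

Characteristic equation r² - 5r + 4 = 0 factors as (r - 1)(r - 4) = 0, so r = 1, 4.
Hence y_h = C1*exp(x) + C2*exp(4*x).
Try y_p = A*exp(2*x). Substituting into the equation and dividing by exp(2*x) gives A = 3/2, so y_p = 3*exp(2*x)/2.
General solution: y = 3*exp(2*x)/2 + C1*exp(x) + C2*exp(4*x).
Apply the initial conditions: y(0) = 3/2 + C1 + C2 = 0 and y'(0) = 3 + C1 + 4*C2 = 2. Solving gives C1 = -5/3, C2 = 1/6.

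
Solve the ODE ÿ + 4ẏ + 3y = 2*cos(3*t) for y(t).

Characteristic equation r² + 4r + 3 = 0 factors as (r + 1)(r + 3) = 0, so r = -1, -3.
Hence y_h = C1*exp(-t) + C2*exp(-3*t).
Try y_p = A*cos(3*t) + B*sin(3*t). Substituting and equating the coefficients of cos(3t) and sin(3t) gives A = -1/15, B = 2/15, so y_p = -cos(3*t)/15 + 2*sin(3*t)/15.

y = -cos(3*t)/15 + 2*sin(3*t)/15 + C1*exp(-t) + C2*exp(-3*t)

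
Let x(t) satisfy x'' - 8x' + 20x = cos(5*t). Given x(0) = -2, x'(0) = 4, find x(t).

x = -8*sin(5*t)/325 - cos(5*t)/325 - 649*cos(2*t)*exp(4*t)/325 + 1968*exp(4*t)*sin(2*t)/325

Characteristic equation r² - 8r + 20 = 0 has discriminant (-8)² - 4·(20) = -16 < 0, so r = 4 ± 2i.
Hence x_h = C1*cos(2*t)*exp(4*t) + C2*exp(4*t)*sin(2*t).
Try x_p = A*cos(5*t) + B*sin(5*t). Substituting and equating the coefficients of cos(5t) and sin(5t) gives A = -1/325, B = -8/325, so x_p = -8*sin(5*t)/325 - cos(5*t)/325.
General solution: x = -8*sin(5*t)/325 - cos(5*t)/325 + C1*cos(2*t)*exp(4*t) + C2*exp(4*t)*sin(2*t).
Apply the initial conditions: x(0) = -1/325 + C1 = -2 and x'(0) = -8/65 + 2*C2 + 4*C1 = 4. Solving gives C1 = -649/325, C2 = 1968/325.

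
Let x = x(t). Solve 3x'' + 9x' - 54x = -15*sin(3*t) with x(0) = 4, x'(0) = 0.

x = sin(3*t)/6 + cos(3*t)/18 + 37*exp(-6*t)/27 + 139*exp(3*t)/54

Divide through by 3: x'' + 3x' - 18x = -5*sin(3*t).
Characteristic equation r² + 3r - 18 = 0 factors as (r - 3)(r + 6) = 0, so r = 3, -6.
Hence x_h = C1*exp(3*t) + C2*exp(-6*t).
Try x_p = A*cos(3*t) + B*sin(3*t). Substituting and equating the coefficients of cos(3t) and sin(3t) gives A = 1/18, B = 1/6, so x_p = sin(3*t)/6 + cos(3*t)/18.
General solution: x = sin(3*t)/6 + cos(3*t)/18 + C1*exp(3*t) + C2*exp(-6*t).
Apply the initial conditions: x(0) = 1/18 + C1 + C2 = 4 and x'(0) = 1/2 - 6*C2 + 3*C1 = 0. Solving gives C1 = 139/54, C2 = 37/27.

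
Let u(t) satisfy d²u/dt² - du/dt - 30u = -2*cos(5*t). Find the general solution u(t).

u = sin(5*t)/305 + 11*cos(5*t)/305 + C1*exp(6*t) + C2*exp(-5*t)

Characteristic equation r² - r - 30 = 0 factors as (r - 6)(r + 5) = 0, so r = 6, -5.
Hence u_h = C1*exp(6*t) + C2*exp(-5*t).
Try u_p = A*cos(5*t) + B*sin(5*t). Substituting and equating the coefficients of cos(5t) and sin(5t) gives A = 11/305, B = 1/305, so u_p = sin(5*t)/305 + 11*cos(5*t)/305.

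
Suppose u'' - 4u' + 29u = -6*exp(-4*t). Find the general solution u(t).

Characteristic equation r² - 4r + 29 = 0 has discriminant (-4)² - 4·(29) = -100 < 0, so r = 2 ± 5i.
Hence u_h = C1*cos(5*t)*exp(2*t) + C2*exp(2*t)*sin(5*t).
Try u_p = A*exp(-4*t). Substituting into the equation and dividing by exp(-4*t) gives A = -6/61, so u_p = -6*exp(-4*t)/61.

u = -6*exp(-4*t)/61 + C1*cos(5*t)*exp(2*t) + C2*exp(2*t)*sin(5*t)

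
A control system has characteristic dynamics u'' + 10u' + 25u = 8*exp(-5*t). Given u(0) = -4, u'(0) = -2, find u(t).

u = -4*exp(-5*t) - 22*t*exp(-5*t) + 4*t**2*exp(-5*t)

Characteristic equation r² + 10r + 25 = 0 has discriminant (10)² - 4·(25) = 0, so r = -5 is a repeated root.
Hence u_h = (C1 + C2*t)*exp(-5*t).
Since exp(-5*t) solves the homogeneous equation (r = -5 is a root of multiplicity 2), multiply the trial by t^2. Try u_p = A*t^2*exp(-5*t). Substituting into the equation and dividing by exp(-5*t) gives A = 4, so u_p = 4*t^2*exp(-5*t).
General solution: u = C1*exp(-5*t) + 4*t^2*exp(-5*t) + C2*t*exp(-5*t).
Apply the initial conditions: u(0) = C1 = -4 and u'(0) = C2 - 5*C1 = -2. Solving gives C1 = -4, C2 = -22.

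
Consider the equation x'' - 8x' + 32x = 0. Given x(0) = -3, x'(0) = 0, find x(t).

x = -3*cos(4*t)*exp(4*t) + 3*exp(4*t)*sin(4*t)

Characteristic equation r² - 8r + 32 = 0 has discriminant (-8)² - 4·(32) = -64 < 0, so r = 4 ± 4i.
Hence x_h = C1*cos(4*t)*exp(4*t) + C2*exp(4*t)*sin(4*t).
Apply the initial conditions: x(0) = C1 = -3 and x'(0) = 4*C1 + 4*C2 = 0. Solving gives C1 = -3, C2 = 3.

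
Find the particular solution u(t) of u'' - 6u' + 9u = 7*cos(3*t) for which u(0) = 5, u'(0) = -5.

Characteristic equation r² - 6r + 9 = 0 has discriminant (-6)² - 4·(9) = 0, so r = 3 is a repeated root.
Hence u_h = (C1 + C2*t)*exp(3*t).
Try u_p = A*cos(3*t) + B*sin(3*t). Substituting and equating the coefficients of cos(3t) and sin(3t) gives A = 0, B = -7/18, so u_p = -7*sin(3*t)/18.
General solution: u = -7*sin(3*t)/18 + C1*exp(3*t) + C2*t*exp(3*t).
Apply the initial conditions: u(0) = C1 = 5 and u'(0) = -7/6 + C2 + 3*C1 = -5. Solving gives C1 = 5, C2 = -113/6.

u = 5*exp(3*t) - 7*sin(3*t)/18 - 113*t*exp(3*t)/6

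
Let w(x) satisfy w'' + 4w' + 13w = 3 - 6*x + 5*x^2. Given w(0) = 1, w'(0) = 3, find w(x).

w = 849/2197 - 118*x/169 + 5*x**2/13 + 1348*cos(3*x)*exp(-2*x)/2197 + 3607*exp(-2*x)*sin(3*x)/2197

Characteristic equation r² + 4r + 13 = 0 has discriminant (4)² - 4·(13) = -36 < 0, so r = -2 ± 3i.
Hence w_h = C1*cos(3*x)*exp(-2*x) + C2*exp(-2*x)*sin(3*x).
For the particular solution try w_p = A0 + A1*x + A2*x^2. Substituting and matching coefficients of each power of x gives A0 = 849/2197, A1 = -118/169, A2 = 5/13, so w_p = 849/2197 - 118*x/169 + 5*x^2/13.
General solution: w = 849/2197 - 118*x/169 + 5*x^2/13 + C1*cos(3*x)*exp(-2*x) + C2*exp(-2*x)*sin(3*x).
Apply the initial conditions: w(0) = 849/2197 + C1 = 1 and w'(0) = -118/169 - 2*C1 + 3*C2 = 3. Solving gives C1 = 1348/2197, C2 = 3607/2197.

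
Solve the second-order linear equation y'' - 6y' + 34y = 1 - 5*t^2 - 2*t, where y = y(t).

y = 91/4913 - 32*t/289 - 5*t**2/34 + C1*cos(5*t)*exp(3*t) + C2*exp(3*t)*sin(5*t)

Characteristic equation r² - 6r + 34 = 0 has discriminant (-6)² - 4·(34) = -100 < 0, so r = 3 ± 5i.
Hence y_h = C1*cos(5*t)*exp(3*t) + C2*exp(3*t)*sin(5*t).
For the particular solution try y_p = A0 + A1*t + A2*t^2. Substituting and matching coefficients of each power of t gives A0 = 91/4913, A1 = -32/289, A2 = -5/34, so y_p = 91/4913 - 32*t/289 - 5*t^2/34.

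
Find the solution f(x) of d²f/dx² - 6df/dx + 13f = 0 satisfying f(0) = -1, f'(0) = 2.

Characteristic equation r² - 6r + 13 = 0 has discriminant (-6)² - 4·(13) = -16 < 0, so r = 3 ± 2i.
Hence f_h = C1*cos(2*x)*exp(3*x) + C2*exp(3*x)*sin(2*x).
Apply the initial conditions: f(0) = C1 = -1 and f'(0) = 2*C2 + 3*C1 = 2. Solving gives C1 = -1, C2 = 5/2.

f = -cos(2*x)*exp(3*x) + 5*exp(3*x)*sin(2*x)/2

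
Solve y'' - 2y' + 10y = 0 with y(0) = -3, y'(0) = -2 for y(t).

Characteristic equation r² - 2r + 10 = 0 has discriminant (-2)² - 4·(10) = -36 < 0, so r = 1 ± 3i.
Hence y_h = C1*cos(3*t)*exp(t) + C2*exp(t)*sin(3*t).
Apply the initial conditions: y(0) = C1 = -3 and y'(0) = C1 + 3*C2 = -2. Solving gives C1 = -3, C2 = 1/3.

y = -3*cos(3*t)*exp(t) + exp(t)*sin(3*t)/3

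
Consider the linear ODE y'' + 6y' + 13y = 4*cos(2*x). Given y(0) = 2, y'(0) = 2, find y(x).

y = 4*cos(2*x)/25 + 16*sin(2*x)/75 + 46*cos(2*x)*exp(-3*x)/25 + 266*exp(-3*x)*sin(2*x)/75

Characteristic equation r² + 6r + 13 = 0 has discriminant (6)² - 4·(13) = -16 < 0, so r = -3 ± 2i.
Hence y_h = C1*cos(2*x)*exp(-3*x) + C2*exp(-3*x)*sin(2*x).
Try y_p = A*cos(2*x) + B*sin(2*x). Substituting and equating the coefficients of cos(2x) and sin(2x) gives A = 4/25, B = 16/75, so y_p = 4*cos(2*x)/25 + 16*sin(2*x)/75.
General solution: y = 4*cos(2*x)/25 + 16*sin(2*x)/75 + C1*cos(2*x)*exp(-3*x) + C2*exp(-3*x)*sin(2*x).
Apply the initial conditions: y(0) = 4/25 + C1 = 2 and y'(0) = 32/75 - 3*C1 + 2*C2 = 2. Solving gives C1 = 46/25, C2 = 266/75.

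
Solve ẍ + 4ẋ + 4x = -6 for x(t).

Characteristic equation r² + 4r + 4 = 0 has discriminant (4)² - 4·(4) = 0, so r = -2 is a repeated root.
Hence x_h = (C1 + C2*t)*exp(-2*t).
For the particular solution try x_p = A0. Substituting and matching coefficients of each power of t gives A0 = -3/2, so x_p = -3/2.

x = -3/2 + C1*exp(-2*t) + C2*t*exp(-2*t)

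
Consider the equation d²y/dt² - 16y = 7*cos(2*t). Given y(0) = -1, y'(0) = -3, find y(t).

Characteristic equation r² - 16 = 0 factors as (r + 4)(r - 4) = 0, so r = -4, 4.
Hence y_h = C1*exp(-4*t) + C2*exp(4*t).
Try y_p = A*cos(2*t) + B*sin(2*t). Substituting and equating the coefficients of cos(2t) and sin(2t) gives A = -7/20, B = 0, so y_p = -7*cos(2*t)/20.
General solution: y = -7*cos(2*t)/20 + C1*exp(-4*t) + C2*exp(4*t).
Apply the initial conditions: y(0) = -7/20 + C1 + C2 = -1 and y'(0) = -4*C1 + 4*C2 = -3. Solving gives C1 = 1/20, C2 = -7/10.

y = -7*exp(4*t)/10 - 7*cos(2*t)/20 + exp(-4*t)/20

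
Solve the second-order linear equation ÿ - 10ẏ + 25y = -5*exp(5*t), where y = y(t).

y = C1*exp(5*t) - 5*t**2*exp(5*t)/2 + C2*t*exp(5*t)

Characteristic equation r² - 10r + 25 = 0 has discriminant (-10)² - 4·(25) = 0, so r = 5 is a repeated root.
Hence y_h = (C1 + C2*t)*exp(5*t).
Since exp(5*t) solves the homogeneous equation (r = 5 is a root of multiplicity 2), multiply the trial by t^2. Try y_p = A*t^2*exp(5*t). Substituting into the equation and dividing by exp(5*t) gives A = -5/2, so y_p = -5*t^2*exp(5*t)/2.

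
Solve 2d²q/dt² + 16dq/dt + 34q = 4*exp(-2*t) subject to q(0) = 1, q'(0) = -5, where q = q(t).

q = 2*exp(-2*t)/5 - 9*exp(-4*t)*sin(t)/5 + 3*cos(t)*exp(-4*t)/5

Divide through by 2: q'' + 8q' + 17q = 2*exp(-2*t).
Characteristic equation r² + 8r + 17 = 0 has discriminant (8)² - 4·(17) = -4 < 0, so r = -4 ± i.
Hence q_h = C1*cos(t)*exp(-4*t) + C2*exp(-4*t)*sin(t).
Try q_p = A*exp(-2*t). Substituting into the equation and dividing by exp(-2*t) gives A = 2/5, so q_p = 2*exp(-2*t)/5.
General solution: q = 2*exp(-2*t)/5 + C1*cos(t)*exp(-4*t) + C2*exp(-4*t)*sin(t).
Apply the initial conditions: q(0) = 2/5 + C1 = 1 and q'(0) = -4/5 + C2 - 4*C1 = -5. Solving gives C1 = 3/5, C2 = -9/5.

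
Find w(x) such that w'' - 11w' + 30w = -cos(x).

w = -29*cos(x)/962 + 11*sin(x)/962 + C1*exp(6*x) + C2*exp(5*x)

Characteristic equation r² - 11r + 30 = 0 factors as (r - 6)(r - 5) = 0, so r = 6, 5.
Hence w_h = C1*exp(6*x) + C2*exp(5*x).
Try w_p = A*cos(x) + B*sin(x). Substituting and equating the coefficients of cos(x) and sin(x) gives A = -29/962, B = 11/962, so w_p = -29*cos(x)/962 + 11*sin(x)/962.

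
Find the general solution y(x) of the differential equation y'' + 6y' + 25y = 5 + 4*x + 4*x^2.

y = 2613/15625 + 4*x**2/25 + 52*x/625 + C1*cos(4*x)*exp(-3*x) + C2*exp(-3*x)*sin(4*x)

Characteristic equation r² + 6r + 25 = 0 has discriminant (6)² - 4·(25) = -64 < 0, so r = -3 ± 4i.
Hence y_h = C1*cos(4*x)*exp(-3*x) + C2*exp(-3*x)*sin(4*x).
For the particular solution try y_p = A0 + A1*x + A2*x^2. Substituting and matching coefficients of each power of x gives A0 = 2613/15625, A1 = 52/625, A2 = 4/25, so y_p = 2613/15625 + 4*x^2/25 + 52*x/625.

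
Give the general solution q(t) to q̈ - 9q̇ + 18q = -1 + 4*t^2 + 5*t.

q = 55/324 + t/2 + 2*t**2/9 + C1*exp(3*t) + C2*exp(6*t)

Characteristic equation r² - 9r + 18 = 0 factors as (r - 3)(r - 6) = 0, so r = 3, 6.
Hence q_h = C1*exp(3*t) + C2*exp(6*t).
For the particular solution try q_p = A0 + A1*t + A2*t^2. Substituting and matching coefficients of each power of t gives A0 = 55/324, A1 = 1/2, A2 = 2/9, so q_p = 55/324 + t/2 + 2*t^2/9.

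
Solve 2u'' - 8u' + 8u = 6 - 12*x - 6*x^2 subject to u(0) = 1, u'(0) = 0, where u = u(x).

u = -15/8 - 3*x - 3*x**2/4 + 23*exp(2*x)/8 - 11*x*exp(2*x)/4

Divide through by 2: u'' - 4u' + 4u = 3 - 6*x - 3*x^2.
Characteristic equation r² - 4r + 4 = 0 has discriminant (-4)² - 4·(4) = 0, so r = 2 is a repeated root.
Hence u_h = (C1 + C2*x)*exp(2*x).
For the particular solution try u_p = A0 + A1*x + A2*x^2. Substituting and matching coefficients of each power of x gives A0 = -15/8, A1 = -3, A2 = -3/4, so u_p = -15/8 - 3*x - 3*x^2/4.
General solution: u = -15/8 - 3*x - 3*x^2/4 + C1*exp(2*x) + C2*x*exp(2*x).
Apply the initial conditions: u(0) = -15/8 + C1 = 1 and u'(0) = -3 + C2 + 2*C1 = 0. Solving gives C1 = 23/8, C2 = -11/4.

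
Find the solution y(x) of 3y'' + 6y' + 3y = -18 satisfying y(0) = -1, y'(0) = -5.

Divide through by 3: y'' + 2y' + y = -6.
Characteristic equation r² + 2r + 1 = 0 has discriminant (2)² - 4·(1) = 0, so r = -1 is a repeated root.
Hence y_h = (C1 + C2*x)*exp(-x).
For the particular solution try y_p = A0. Substituting and matching coefficients of each power of x gives A0 = -6, so y_p = -6.
General solution: y = -6 + C1*exp(-x) + C2*x*exp(-x).
Apply the initial conditions: y(0) = -6 + C1 = -1 and y'(0) = C2 - C1 = -5. Solving gives C1 = 5, C2 = 0.

y = -6 + 5*exp(-x)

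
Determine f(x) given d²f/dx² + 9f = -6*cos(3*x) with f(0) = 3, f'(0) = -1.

f = 3*cos(3*x) - sin(3*x)/3 - x*sin(3*x)

Characteristic equation r² + 9 = 0 has discriminant (0)² - 4·(9) = -36 < 0, so r = ± 3i.
Hence f_h = C1*cos(3*x) + C2*sin(3*x).
Since ±3i are characteristic roots, multiply the trial by x. Try f_p = x*(A*cos(3*x) + B*sin(3*x)). Substituting and equating the coefficients of cos(3x) and sin(3x) gives A = 0, B = -1, so f_p = -x*sin(3*x).
General solution: f = C1*cos(3*x) + C2*sin(3*x) - x*sin(3*x).
Apply the initial conditions: f(0) = C1 = 3 and f'(0) = 3*C2 = -1. Solving gives C1 = 3, C2 = -1/3.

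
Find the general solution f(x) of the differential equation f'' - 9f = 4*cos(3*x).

Characteristic equation r² - 9 = 0 factors as (r - 3)(r + 3) = 0, so r = 3, -3.
Hence f_h = C1*exp(3*x) + C2*exp(-3*x).
Try f_p = A*cos(3*x) + B*sin(3*x). Substituting and equating the coefficients of cos(3x) and sin(3x) gives A = -2/9, B = 0, so f_p = -2*cos(3*x)/9.

f = -2*cos(3*x)/9 + C1*exp(3*x) + C2*exp(-3*x)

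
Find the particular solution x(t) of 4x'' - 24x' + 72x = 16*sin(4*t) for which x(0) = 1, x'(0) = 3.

x = 2*sin(4*t)/145 + 24*cos(4*t)/145 + 64*exp(3*t)*sin(3*t)/435 + 121*cos(3*t)*exp(3*t)/145

Divide through by 4: x'' - 6x' + 18x = 4*sin(4*t).
Characteristic equation r² - 6r + 18 = 0 has discriminant (-6)² - 4·(18) = -36 < 0, so r = 3 ± 3i.
Hence x_h = C1*cos(3*t)*exp(3*t) + C2*exp(3*t)*sin(3*t).
Try x_p = A*cos(4*t) + B*sin(4*t). Substituting and equating the coefficients of cos(4t) and sin(4t) gives A = 24/145, B = 2/145, so x_p = 2*sin(4*t)/145 + 24*cos(4*t)/145.
General solution: x = 2*sin(4*t)/145 + 24*cos(4*t)/145 + C1*cos(3*t)*exp(3*t) + C2*exp(3*t)*sin(3*t).
Apply the initial conditions: x(0) = 24/145 + C1 = 1 and x'(0) = 8/145 + 3*C1 + 3*C2 = 3. Solving gives C1 = 121/145, C2 = 64/435.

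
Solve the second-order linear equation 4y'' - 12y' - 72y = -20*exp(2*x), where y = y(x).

Divide through by 4: y'' - 3y' - 18y = -5*exp(2*x).
Characteristic equation r² - 3r - 18 = 0 factors as (r + 3)(r - 6) = 0, so r = -3, 6.
Hence y_h = C1*exp(-3*x) + C2*exp(6*x).
Try y_p = A*exp(2*x). Substituting into the equation and dividing by exp(2*x) gives A = 1/4, so y_p = exp(2*x)/4.

y = exp(2*x)/4 + C1*exp(-3*x) + C2*exp(6*x)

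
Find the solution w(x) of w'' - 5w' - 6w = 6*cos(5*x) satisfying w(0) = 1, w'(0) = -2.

w = -93*cos(5*x)/793 - 75*sin(5*x)/793 - 25*exp(6*x)/427 + 107*exp(-x)/91

Characteristic equation r² - 5r - 6 = 0 factors as (r - 6)(r + 1) = 0, so r = 6, -1.
Hence w_h = C1*exp(6*x) + C2*exp(-x).
Try w_p = A*cos(5*x) + B*sin(5*x). Substituting and equating the coefficients of cos(5x) and sin(5x) gives A = -93/793, B = -75/793, so w_p = -93*cos(5*x)/793 - 75*sin(5*x)/793.
General solution: w = -93*cos(5*x)/793 - 75*sin(5*x)/793 + C1*exp(6*x) + C2*exp(-x).
Apply the initial conditions: w(0) = -93/793 + C1 + C2 = 1 and w'(0) = -375/793 - C2 + 6*C1 = -2. Solving gives C1 = -25/427, C2 = 107/91.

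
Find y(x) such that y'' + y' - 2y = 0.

Characteristic equation r² + r - 2 = 0 factors as (r - 1)(r + 2) = 0, so r = 1, -2.
Hence y_h = C1*exp(x) + C2*exp(-2*x).

y = C1*exp(x) + C2*exp(-2*x)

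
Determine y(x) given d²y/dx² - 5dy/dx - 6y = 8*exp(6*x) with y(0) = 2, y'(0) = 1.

Characteristic equation r² - 5r - 6 = 0 factors as (r + 1)(r - 6) = 0, so r = -1, 6.
Hence y_h = C1*exp(-x) + C2*exp(6*x).
Since exp(6*x) solves the homogeneous equation (r = 6 is a root of multiplicity 1), multiply the trial by x. Try y_p = A*x*exp(6*x). Substituting into the equation and dividing by exp(6*x) gives A = 8/7, so y_p = 8*x*exp(6*x)/7.
General solution: y = C1*exp(-x) + C2*exp(6*x) + 8*x*exp(6*x)/7.
Apply the initial conditions: y(0) = C1 + C2 = 2 and y'(0) = 8/7 - C1 + 6*C2 = 1. Solving gives C1 = 85/49, C2 = 13/49.

y = 13*exp(6*x)/49 + 85*exp(-x)/49 + 8*x*exp(6*x)/7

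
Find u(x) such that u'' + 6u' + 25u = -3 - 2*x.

Characteristic equation r² + 6r + 25 = 0 has discriminant (6)² - 4·(25) = -64 < 0, so r = -3 ± 4i.
Hence u_h = C1*cos(4*x)*exp(-3*x) + C2*exp(-3*x)*sin(4*x).
For the particular solution try u_p = A0 + A1*x. Substituting and matching coefficients of each power of x gives A0 = -63/625, A1 = -2/25, so u_p = -63/625 - 2*x/25.

u = -63/625 - 2*x/25 + C1*cos(4*x)*exp(-3*x) + C2*exp(-3*x)*sin(4*x)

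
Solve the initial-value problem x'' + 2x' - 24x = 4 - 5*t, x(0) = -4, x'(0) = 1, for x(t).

Characteristic equation r² + 2r - 24 = 0 factors as (r + 6)(r - 4) = 0, so r = -6, 4.
Hence x_h = C1*exp(-6*t) + C2*exp(4*t).
For the particular solution try x_p = A0 + A1*t. Substituting and matching coefficients of each power of t gives A0 = -43/288, A1 = 5/24, so x_p = -43/288 + 5*t/24.
General solution: x = -43/288 + 5*t/24 + C1*exp(-6*t) + C2*exp(4*t).
Apply the initial conditions: x(0) = -43/288 + C1 + C2 = -4 and x'(0) = 5/24 - 6*C1 + 4*C2 = 1. Solving gives C1 = -583/360, C2 = -357/160.

x = -43/288 - 583*exp(-6*t)/360 - 357*exp(4*t)/160 + 5*t/24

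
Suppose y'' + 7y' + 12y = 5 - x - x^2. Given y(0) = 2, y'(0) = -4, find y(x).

Characteristic equation r² + 7r + 12 = 0 factors as (r + 3)(r + 4) = 0, so r = -3, -4.
Hence y_h = C1*exp(-3*x) + C2*exp(-4*x).
For the particular solution try y_p = A0 + A1*x + A2*x^2. Substituting and matching coefficients of each power of x gives A0 = 365/864, A1 = 1/72, A2 = -1/12, so y_p = 365/864 - x^2/12 + x/72.
General solution: y = 365/864 - x^2/12 + x/72 + C1*exp(-3*x) + C2*exp(-4*x).
Apply the initial conditions: y(0) = 365/864 + C1 + C2 = 2 and y'(0) = 1/72 - 4*C2 - 3*C1 = -4. Solving gives C1 = 62/27, C2 = -23/32.

y = 365/864 - 23*exp(-4*x)/32 - x**2/12 + x/72 + 62*exp(-3*x)/27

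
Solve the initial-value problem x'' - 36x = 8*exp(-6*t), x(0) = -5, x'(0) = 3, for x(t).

Characteristic equation r² - 36 = 0 factors as (r + 6)(r - 6) = 0, so r = -6, 6.
Hence x_h = C1*exp(-6*t) + C2*exp(6*t).
Since exp(-6*t) solves the homogeneous equation (r = -6 is a root of multiplicity 1), multiply the trial by t. Try x_p = A*t*exp(-6*t). Substituting into the equation and dividing by exp(-6*t) gives A = -2/3, so x_p = -2*t*exp(-6*t)/3.
General solution: x = C1*exp(-6*t) + C2*exp(6*t) - 2*t*exp(-6*t)/3.
Apply the initial conditions: x(0) = C1 + C2 = -5 and x'(0) = -2/3 - 6*C1 + 6*C2 = 3. Solving gives C1 = -101/36, C2 = -79/36.

x = -101*exp(-6*t)/36 - 79*exp(6*t)/36 - 2*t*exp(-6*t)/3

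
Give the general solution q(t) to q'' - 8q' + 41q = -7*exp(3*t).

q = -7*exp(3*t)/26 + C1*cos(5*t)*exp(4*t) + C2*exp(4*t)*sin(5*t)

Characteristic equation r² - 8r + 41 = 0 has discriminant (-8)² - 4·(41) = -100 < 0, so r = 4 ± 5i.
Hence q_h = C1*cos(5*t)*exp(4*t) + C2*exp(4*t)*sin(5*t).
Try q_p = A*exp(3*t). Substituting into the equation and dividing by exp(3*t) gives A = -7/26, so q_p = -7*exp(3*t)/26.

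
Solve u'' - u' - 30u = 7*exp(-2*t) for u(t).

Characteristic equation r² - r - 30 = 0 factors as (r - 6)(r + 5) = 0, so r = 6, -5.
Hence u_h = C1*exp(6*t) + C2*exp(-5*t).
Try u_p = A*exp(-2*t). Substituting into the equation and dividing by exp(-2*t) gives A = -7/24, so u_p = -7*exp(-2*t)/24.

u = -7*exp(-2*t)/24 + C1*exp(6*t) + C2*exp(-5*t)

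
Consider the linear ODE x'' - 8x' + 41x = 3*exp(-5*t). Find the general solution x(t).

x = 3*exp(-5*t)/106 + C1*cos(5*t)*exp(4*t) + C2*exp(4*t)*sin(5*t)

Characteristic equation r² - 8r + 41 = 0 has discriminant (-8)² - 4·(41) = -100 < 0, so r = 4 ± 5i.
Hence x_h = C1*cos(5*t)*exp(4*t) + C2*exp(4*t)*sin(5*t).
Try x_p = A*exp(-5*t). Substituting into the equation and dividing by exp(-5*t) gives A = 3/106, so x_p = 3*exp(-5*t)/106.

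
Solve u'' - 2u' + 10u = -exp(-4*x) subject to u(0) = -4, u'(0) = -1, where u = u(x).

u = -exp(-4*x)/34 - 135*cos(3*x)*exp(x)/34 + 97*exp(x)*sin(3*x)/102

Characteristic equation r² - 2r + 10 = 0 has discriminant (-2)² - 4·(10) = -36 < 0, so r = 1 ± 3i.
Hence u_h = C1*cos(3*x)*exp(x) + C2*exp(x)*sin(3*x).
Try u_p = A*exp(-4*x). Substituting into the equation and dividing by exp(-4*x) gives A = -1/34, so u_p = -exp(-4*x)/34.
General solution: u = -exp(-4*x)/34 + C1*cos(3*x)*exp(x) + C2*exp(x)*sin(3*x).
Apply the initial conditions: u(0) = -1/34 + C1 = -4 and u'(0) = 2/17 + C1 + 3*C2 = -1. Solving gives C1 = -135/34, C2 = 97/102.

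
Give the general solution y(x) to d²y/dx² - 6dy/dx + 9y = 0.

Characteristic equation r² - 6r + 9 = 0 has discriminant (-6)² - 4·(9) = 0, so r = 3 is a repeated root.
Hence y_h = (C1 + C2*x)*exp(3*x).

y = C1*exp(3*x) + C2*x*exp(3*x)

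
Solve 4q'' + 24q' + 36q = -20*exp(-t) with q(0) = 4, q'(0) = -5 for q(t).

q = -5*exp(-t)/4 + 21*exp(-3*t)/4 + 19*t*exp(-3*t)/2

Divide through by 4: q'' + 6q' + 9q = -5*exp(-t).
Characteristic equation r² + 6r + 9 = 0 has discriminant (6)² - 4·(9) = 0, so r = -3 is a repeated root.
Hence q_h = (C1 + C2*t)*exp(-3*t).
Try q_p = A*exp(-t). Substituting into the equation and dividing by exp(-t) gives A = -5/4, so q_p = -5*exp(-t)/4.
General solution: q = -5*exp(-t)/4 + C1*exp(-3*t) + C2*t*exp(-3*t).
Apply the initial conditions: q(0) = -5/4 + C1 = 4 and q'(0) = 5/4 + C2 - 3*C1 = -5. Solving gives C1 = 21/4, C2 = 19/2.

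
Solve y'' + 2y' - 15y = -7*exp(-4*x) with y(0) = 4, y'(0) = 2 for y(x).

Characteristic equation r² + 2r - 15 = 0 factors as (r + 5)(r - 3) = 0, so r = -5, 3.
Hence y_h = C1*exp(-5*x) + C2*exp(3*x).
Try y_p = A*exp(-4*x). Substituting into the equation and dividing by exp(-4*x) gives A = 1, so y_p = exp(-4*x).
General solution: y = C1*exp(-5*x) + C2*exp(3*x) + exp(-4*x).
Apply the initial conditions: y(0) = 1 + C1 + C2 = 4 and y'(0) = -4 - 5*C1 + 3*C2 = 2. Solving gives C1 = 3/8, C2 = 21/8.

y = 3*exp(-5*x)/8 + 21*exp(3*x)/8 + exp(-4*x)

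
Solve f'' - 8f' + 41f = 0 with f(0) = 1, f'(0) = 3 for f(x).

Characteristic equation r² - 8r + 41 = 0 has discriminant (-8)² - 4·(41) = -100 < 0, so r = 4 ± 5i.
Hence f_h = C1*cos(5*x)*exp(4*x) + C2*exp(4*x)*sin(5*x).
Apply the initial conditions: f(0) = C1 = 1 and f'(0) = 4*C1 + 5*C2 = 3. Solving gives C1 = 1, C2 = -1/5.

f = cos(5*x)*exp(4*x) - exp(4*x)*sin(5*x)/5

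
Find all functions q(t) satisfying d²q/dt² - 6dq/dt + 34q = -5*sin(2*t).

q = -25*sin(2*t)/174 - 5*cos(2*t)/87 + C1*cos(5*t)*exp(3*t) + C2*exp(3*t)*sin(5*t)

Characteristic equation r² - 6r + 34 = 0 has discriminant (-6)² - 4·(34) = -100 < 0, so r = 3 ± 5i.
Hence q_h = C1*cos(5*t)*exp(3*t) + C2*exp(3*t)*sin(5*t).
Try q_p = A*cos(2*t) + B*sin(2*t). Substituting and equating the coefficients of cos(2t) and sin(2t) gives A = -5/87, B = -25/174, so q_p = -25*sin(2*t)/174 - 5*cos(2*t)/87.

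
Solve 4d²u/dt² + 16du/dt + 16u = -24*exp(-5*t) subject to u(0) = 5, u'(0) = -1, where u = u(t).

Divide through by 4: u'' + 4u' + 4u = -6*exp(-5*t).
Characteristic equation r² + 4r + 4 = 0 has discriminant (4)² - 4·(4) = 0, so r = -2 is a repeated root.
Hence u_h = (C1 + C2*t)*exp(-2*t).
Try u_p = A*exp(-5*t). Substituting into the equation and dividing by exp(-5*t) gives A = -2/3, so u_p = -2*exp(-5*t)/3.
General solution: u = -2*exp(-5*t)/3 + C1*exp(-2*t) + C2*t*exp(-2*t).
Apply the initial conditions: u(0) = -2/3 + C1 = 5 and u'(0) = 10/3 + C2 - 2*C1 = -1. Solving gives C1 = 17/3, C2 = 7.

u = -2*exp(-5*t)/3 + 17*exp(-2*t)/3 + 7*t*exp(-2*t)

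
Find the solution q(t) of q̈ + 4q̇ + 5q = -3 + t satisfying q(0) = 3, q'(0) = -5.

Characteristic equation r² + 4r + 5 = 0 has discriminant (4)² - 4·(5) = -4 < 0, so r = -2 ± i.
Hence q_h = C1*cos(t)*exp(-2*t) + C2*exp(-2*t)*sin(t).
For the particular solution try q_p = A0 + A1*t. Substituting and matching coefficients of each power of t gives A0 = -19/25, A1 = 1/5, so q_p = -19/25 + t/5.
General solution: q = -19/25 + t/5 + C1*cos(t)*exp(-2*t) + C2*exp(-2*t)*sin(t).
Apply the initial conditions: q(0) = -19/25 + C1 = 3 and q'(0) = 1/5 + C2 - 2*C1 = -5. Solving gives C1 = 94/25, C2 = 58/25.

q = -19/25 + t/5 + 58*exp(-2*t)*sin(t)/25 + 94*cos(t)*exp(-2*t)/25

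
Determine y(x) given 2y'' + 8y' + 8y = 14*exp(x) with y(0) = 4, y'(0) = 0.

y = 7*exp(x)/9 + 29*exp(-2*x)/9 + 17*x*exp(-2*x)/3

Divide through by 2: y'' + 4y' + 4y = 7*exp(x).
Characteristic equation r² + 4r + 4 = 0 has discriminant (4)² - 4·(4) = 0, so r = -2 is a repeated root.
Hence y_h = (C1 + C2*x)*exp(-2*x).
Try y_p = A*exp(x). Substituting into the equation and dividing by exp(x) gives A = 7/9, so y_p = 7*exp(x)/9.
General solution: y = 7*exp(x)/9 + C1*exp(-2*x) + C2*x*exp(-2*x).
Apply the initial conditions: y(0) = 7/9 + C1 = 4 and y'(0) = 7/9 + C2 - 2*C1 = 0. Solving gives C1 = 29/9, C2 = 17/3.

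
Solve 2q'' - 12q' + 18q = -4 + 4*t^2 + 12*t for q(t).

Divide through by 2: q'' - 6q' + 9q = -2 + 2*t^2 + 6*t.
Characteristic equation r² - 6r + 9 = 0 has discriminant (-6)² - 4·(9) = 0, so r = 3 is a repeated root.
Hence q_h = (C1 + C2*t)*exp(3*t).
For the particular solution try q_p = A0 + A1*t + A2*t^2. Substituting and matching coefficients of each power of t gives A0 = 10/27, A1 = 26/27, A2 = 2/9, so q_p = 10/27 + 2*t^2/9 + 26*t/27.

q = 10/27 + 2*t**2/9 + 26*t/27 + C1*exp(3*t) + C2*t*exp(3*t)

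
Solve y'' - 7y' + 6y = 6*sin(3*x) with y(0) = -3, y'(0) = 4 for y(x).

Characteristic equation r² - 7r + 6 = 0 factors as (r - 1)(r - 6) = 0, so r = 1, 6.
Hence y_h = C1*exp(x) + C2*exp(6*x).
Try y_p = A*cos(3*x) + B*sin(3*x). Substituting and equating the coefficients of cos(3x) and sin(3x) gives A = 7/25, B = -1/25, so y_p = -sin(3*x)/25 + 7*cos(3*x)/25.
General solution: y = -sin(3*x)/25 + 7*cos(3*x)/25 + C1*exp(x) + C2*exp(6*x).
Apply the initial conditions: y(0) = 7/25 + C1 + C2 = -3 and y'(0) = -3/25 + C1 + 6*C2 = 4. Solving gives C1 = -119/25, C2 = 37/25.

y = -119*exp(x)/25 - sin(3*x)/25 + 7*cos(3*x)/25 + 37*exp(6*x)/25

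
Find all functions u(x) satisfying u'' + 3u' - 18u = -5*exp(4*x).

Characteristic equation r² + 3r - 18 = 0 factors as (r - 3)(r + 6) = 0, so r = 3, -6.
Hence u_h = C1*exp(3*x) + C2*exp(-6*x).
Try u_p = A*exp(4*x). Substituting into the equation and dividing by exp(4*x) gives A = -1/2, so u_p = -exp(4*x)/2.

u = -exp(4*x)/2 + C1*exp(3*x) + C2*exp(-6*x)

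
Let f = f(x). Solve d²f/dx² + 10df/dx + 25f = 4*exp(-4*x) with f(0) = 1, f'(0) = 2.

f = -3*exp(-5*x) + 4*exp(-4*x) + 3*x*exp(-5*x)

Characteristic equation r² + 10r + 25 = 0 has discriminant (10)² - 4·(25) = 0, so r = -5 is a repeated root.
Hence f_h = (C1 + C2*x)*exp(-5*x).
Try f_p = A*exp(-4*x). Substituting into the equation and dividing by exp(-4*x) gives A = 4, so f_p = 4*exp(-4*x).
General solution: f = 4*exp(-4*x) + C1*exp(-5*x) + C2*x*exp(-5*x).
Apply the initial conditions: f(0) = 4 + C1 = 1 and f'(0) = -16 + C2 - 5*C1 = 2. Solving gives C1 = -3, C2 = 3.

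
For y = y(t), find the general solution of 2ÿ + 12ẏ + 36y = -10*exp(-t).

Divide through by 2: y'' + 6y' + 18y = -5*exp(-t).
Characteristic equation r² + 6r + 18 = 0 has discriminant (6)² - 4·(18) = -36 < 0, so r = -3 ± 3i.
Hence y_h = C1*cos(3*t)*exp(-3*t) + C2*exp(-3*t)*sin(3*t).
Try y_p = A*exp(-t). Substituting into the equation and dividing by exp(-t) gives A = -5/13, so y_p = -5*exp(-t)/13.

y = -5*exp(-t)/13 + C1*cos(3*t)*exp(-3*t) + C2*exp(-3*t)*sin(3*t)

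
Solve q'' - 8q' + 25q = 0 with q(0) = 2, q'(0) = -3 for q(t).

Characteristic equation r² - 8r + 25 = 0 has discriminant (-8)² - 4·(25) = -36 < 0, so r = 4 ± 3i.
Hence q_h = C1*cos(3*t)*exp(4*t) + C2*exp(4*t)*sin(3*t).
Apply the initial conditions: q(0) = C1 = 2 and q'(0) = 3*C2 + 4*C1 = -3. Solving gives C1 = 2, C2 = -11/3.

q = 2*cos(3*t)*exp(4*t) - 11*exp(4*t)*sin(3*t)/3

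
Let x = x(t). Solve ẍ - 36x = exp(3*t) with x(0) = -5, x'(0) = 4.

x = -305*exp(-6*t)/108 - 77*exp(6*t)/36 - exp(3*t)/27

Characteristic equation r² - 36 = 0 factors as (r + 6)(r - 6) = 0, so r = -6, 6.
Hence x_h = C1*exp(-6*t) + C2*exp(6*t).
Try x_p = A*exp(3*t). Substituting into the equation and dividing by exp(3*t) gives A = -1/27, so x_p = -exp(3*t)/27.
General solution: x = -exp(3*t)/27 + C1*exp(-6*t) + C2*exp(6*t).
Apply the initial conditions: x(0) = -1/27 + C1 + C2 = -5 and x'(0) = -1/9 - 6*C1 + 6*C2 = 4. Solving gives C1 = -305/108, C2 = -77/36.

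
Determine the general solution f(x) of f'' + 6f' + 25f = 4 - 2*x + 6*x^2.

Characteristic equation r² + 6r + 25 = 0 has discriminant (6)² - 4·(25) = -64 < 0, so r = -3 ± 4i.
Hence f_h = C1*cos(4*x)*exp(-3*x) + C2*exp(-3*x)*sin(4*x).
For the particular solution try f_p = A0 + A1*x + A2*x^2. Substituting and matching coefficients of each power of x gives A0 = 2932/15625, A1 = -122/625, A2 = 6/25, so f_p = 2932/15625 - 122*x/625 + 6*x^2/25.

f = 2932/15625 - 122*x/625 + 6*x**2/25 + C1*cos(4*x)*exp(-3*x) + C2*exp(-3*x)*sin(4*x)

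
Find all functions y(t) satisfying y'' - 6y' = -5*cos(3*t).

Characteristic equation r² - 6r = 0 factors as (r - 6)r = 0, so r = 6, 0.
Hence y_h = C1*exp(6*t) + C2.
Try y_p = A*cos(3*t) + B*sin(3*t). Substituting and equating the coefficients of cos(3t) and sin(3t) gives A = 1/9, B = 2/9, so y_p = cos(3*t)/9 + 2*sin(3*t)/9.

y = C2 + cos(3*t)/9 + 2*sin(3*t)/9 + C1*exp(6*t)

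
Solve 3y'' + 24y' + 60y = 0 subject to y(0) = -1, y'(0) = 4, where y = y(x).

y = -cos(2*x)*exp(-4*x)

Divide through by 3: y'' + 8y' + 20y = 0.
Characteristic equation r² + 8r + 20 = 0 has discriminant (8)² - 4·(20) = -16 < 0, so r = -4 ± 2i.
Hence y_h = C1*cos(2*x)*exp(-4*x) + C2*exp(-4*x)*sin(2*x).
Apply the initial conditions: y(0) = C1 = -1 and y'(0) = -4*C1 + 2*C2 = 4. Solving gives C1 = -1, C2 = 0.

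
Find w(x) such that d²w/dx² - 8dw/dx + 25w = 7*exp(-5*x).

Characteristic equation r² - 8r + 25 = 0 has discriminant (-8)² - 4·(25) = -36 < 0, so r = 4 ± 3i.
Hence w_h = C1*cos(3*x)*exp(4*x) + C2*exp(4*x)*sin(3*x).
Try w_p = A*exp(-5*x). Substituting into the equation and dividing by exp(-5*x) gives A = 7/90, so w_p = 7*exp(-5*x)/90.

w = 7*exp(-5*x)/90 + C1*cos(3*x)*exp(4*x) + C2*exp(4*x)*sin(3*x)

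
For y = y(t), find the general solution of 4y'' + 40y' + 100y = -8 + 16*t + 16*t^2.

y = -66/625 + 4*t**2/25 + 4*t/125 + C1*exp(-5*t) + C2*t*exp(-5*t)

Divide through by 4: y'' + 10y' + 25y = -2 + 4*t + 4*t^2.
Characteristic equation r² + 10r + 25 = 0 has discriminant (10)² - 4·(25) = 0, so r = -5 is a repeated root.
Hence y_h = (C1 + C2*t)*exp(-5*t).
For the particular solution try y_p = A0 + A1*t + A2*t^2. Substituting and matching coefficients of each power of t gives A0 = -66/625, A1 = 4/125, A2 = 4/25, so y_p = -66/625 + 4*t^2/25 + 4*t/125.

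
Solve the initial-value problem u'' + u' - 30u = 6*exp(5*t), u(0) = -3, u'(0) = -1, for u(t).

u = -215*exp(5*t)/121 - 148*exp(-6*t)/121 + 6*t*exp(5*t)/11

Characteristic equation r² + r - 30 = 0 factors as (r + 6)(r - 5) = 0, so r = -6, 5.
Hence u_h = C1*exp(-6*t) + C2*exp(5*t).
Since exp(5*t) solves the homogeneous equation (r = 5 is a root of multiplicity 1), multiply the trial by t. Try u_p = A*t*exp(5*t). Substituting into the equation and dividing by exp(5*t) gives A = 6/11, so u_p = 6*t*exp(5*t)/11.
General solution: u = C1*exp(-6*t) + C2*exp(5*t) + 6*t*exp(5*t)/11.
Apply the initial conditions: u(0) = C1 + C2 = -3 and u'(0) = 6/11 - 6*C1 + 5*C2 = -1. Solving gives C1 = -148/121, C2 = -215/121.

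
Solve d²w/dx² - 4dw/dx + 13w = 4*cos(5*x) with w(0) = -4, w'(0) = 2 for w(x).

Characteristic equation r² - 4r + 13 = 0 has discriminant (-4)² - 4·(13) = -36 < 0, so r = 2 ± 3i.
Hence w_h = C1*cos(3*x)*exp(2*x) + C2*exp(2*x)*sin(3*x).
Try w_p = A*cos(5*x) + B*sin(5*x). Substituting and equating the coefficients of cos(5x) and sin(5x) gives A = -3/34, B = -5/34, so w_p = -5*sin(5*x)/34 - 3*cos(5*x)/34.
General solution: w = -5*sin(5*x)/34 - 3*cos(5*x)/34 + C1*cos(3*x)*exp(2*x) + C2*exp(2*x)*sin(3*x).
Apply the initial conditions: w(0) = -3/34 + C1 = -4 and w'(0) = -25/34 + 2*C1 + 3*C2 = 2. Solving gives C1 = -133/34, C2 = 359/102.

w = -5*sin(5*x)/34 - 3*cos(5*x)/34 - 133*cos(3*x)*exp(2*x)/34 + 359*exp(2*x)*sin(3*x)/102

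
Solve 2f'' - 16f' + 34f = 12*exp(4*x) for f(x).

f = 6*exp(4*x) + C1*cos(x)*exp(4*x) + C2*exp(4*x)*sin(x)

Divide through by 2: f'' - 8f' + 17f = 6*exp(4*x).
Characteristic equation r² - 8r + 17 = 0 has discriminant (-8)² - 4·(17) = -4 < 0, so r = 4 ± i.
Hence f_h = C1*cos(x)*exp(4*x) + C2*exp(4*x)*sin(x).
Try f_p = A*exp(4*x). Substituting into the equation and dividing by exp(4*x) gives A = 6, so f_p = 6*exp(4*x).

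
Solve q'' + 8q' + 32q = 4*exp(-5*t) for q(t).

q = 4*exp(-5*t)/17 + C1*cos(4*t)*exp(-4*t) + C2*exp(-4*t)*sin(4*t)

Characteristic equation r² + 8r + 32 = 0 has discriminant (8)² - 4·(32) = -64 < 0, so r = -4 ± 4i.
Hence q_h = C1*cos(4*t)*exp(-4*t) + C2*exp(-4*t)*sin(4*t).
Try q_p = A*exp(-5*t). Substituting into the equation and dividing by exp(-5*t) gives A = 4/17, so q_p = 4*exp(-5*t)/17.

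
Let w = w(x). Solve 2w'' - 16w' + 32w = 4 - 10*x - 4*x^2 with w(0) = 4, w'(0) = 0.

Divide through by 2: w'' - 8w' + 16w = 2 - 5*x - 2*x^2.
Characteristic equation r² - 8r + 16 = 0 has discriminant (-8)² - 4·(16) = 0, so r = 4 is a repeated root.
Hence w_h = (C1 + C2*x)*exp(4*x).
For the particular solution try w_p = A0 + A1*x + A2*x^2. Substituting and matching coefficients of each power of x gives A0 = -5/64, A1 = -7/16, A2 = -1/8, so w_p = -5/64 - 7*x/16 - x^2/8.
General solution: w = -5/64 - 7*x/16 - x^2/8 + C1*exp(4*x) + C2*x*exp(4*x).
Apply the initial conditions: w(0) = -5/64 + C1 = 4 and w'(0) = -7/16 + C2 + 4*C1 = 0. Solving gives C1 = 261/64, C2 = -127/8.

w = -5/64 - 7*x/16 - x**2/8 + 261*exp(4*x)/64 - 127*x*exp(4*x)/8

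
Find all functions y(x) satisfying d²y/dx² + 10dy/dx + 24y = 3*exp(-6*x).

y = C1*exp(-4*x) + C2*exp(-6*x) - 3*x*exp(-6*x)/2

Characteristic equation r² + 10r + 24 = 0 factors as (r + 4)(r + 6) = 0, so r = -4, -6.
Hence y_h = C1*exp(-4*x) + C2*exp(-6*x).
Since exp(-6*x) solves the homogeneous equation (r = -6 is a root of multiplicity 1), multiply the trial by x. Try y_p = A*x*exp(-6*x). Substituting into the equation and dividing by exp(-6*x) gives A = -3/2, so y_p = -3*x*exp(-6*x)/2.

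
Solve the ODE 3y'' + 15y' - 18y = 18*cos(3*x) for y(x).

y = -cos(3*x)/5 + sin(3*x)/5 + C1*exp(x) + C2*exp(-6*x)

Divide through by 3: y'' + 5y' - 6y = 6*cos(3*x).
Characteristic equation r² + 5r - 6 = 0 factors as (r - 1)(r + 6) = 0, so r = 1, -6.
Hence y_h = C1*exp(x) + C2*exp(-6*x).
Try y_p = A*cos(3*x) + B*sin(3*x). Substituting and equating the coefficients of cos(3x) and sin(3x) gives A = -1/5, B = 1/5, so y_p = -cos(3*x)/5 + sin(3*x)/5.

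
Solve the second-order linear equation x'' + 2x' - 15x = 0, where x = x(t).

Characteristic equation r² + 2r - 15 = 0 factors as (r + 5)(r - 3) = 0, so r = -5, 3.
Hence x_h = C1*exp(-5*t) + C2*exp(3*t).

x = C1*exp(-5*t) + C2*exp(3*t)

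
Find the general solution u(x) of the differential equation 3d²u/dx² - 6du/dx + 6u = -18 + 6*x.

u = -2 + x + C1*cos(x)*exp(x) + C2*exp(x)*sin(x)

Divide through by 3: u'' - 2u' + 2u = -6 + 2*x.
Characteristic equation r² - 2r + 2 = 0 has discriminant (-2)² - 4·(2) = -4 < 0, so r = 1 ± i.
Hence u_h = C1*cos(x)*exp(x) + C2*exp(x)*sin(x).
For the particular solution try u_p = A0 + A1*x. Substituting and matching coefficients of each power of x gives A0 = -2, A1 = 1, so u_p = -2 + x.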